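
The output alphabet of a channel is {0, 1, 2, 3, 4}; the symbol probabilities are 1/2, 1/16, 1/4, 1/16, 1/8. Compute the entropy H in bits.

1.875 bits

Each probability is a power of 1/2, so log₂(1/p) is an integer.
H = Σ p·log₂(1/p) = 1/2·1 + 1/16·4 + 1/4·2 + 1/16·4 + 1/8·3 = 1.875 bits.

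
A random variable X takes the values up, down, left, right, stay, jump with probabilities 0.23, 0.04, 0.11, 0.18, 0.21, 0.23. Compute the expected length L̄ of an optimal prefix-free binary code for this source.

Repeatedly combine the two least-probable nodes; the expected code length is the sum of the merged weights.
merge 1/25 + 11/100 → 3/20
merge 3/20 + 9/50 → 33/100
merge 21/100 + 23/100 → 11/25
merge 23/100 + 33/100 → 14/25
merge 11/25 + 14/25 → 1
L = 3/20 + 33/100 + 11/25 + 14/25 + 1 = 62/25 = 2.48 bits/symbol.

2.48 bits/symbol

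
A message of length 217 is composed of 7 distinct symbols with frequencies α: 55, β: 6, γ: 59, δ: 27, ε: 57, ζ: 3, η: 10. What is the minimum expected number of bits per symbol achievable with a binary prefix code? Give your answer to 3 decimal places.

Probabilities are the counts divided by 217.
Repeatedly combine the two least-probable nodes; the expected code length is the sum of the merged weights.
merge 3/217 + 6/217 → 9/217
merge 9/217 + 10/217 → 19/217
merge 19/217 + 27/217 → 46/217
merge 46/217 + 55/217 → 101/217
merge 57/217 + 59/217 → 116/217
merge 101/217 + 116/217 → 1
L = 9/217 + 19/217 + 46/217 + 101/217 + 116/217 + 1 = 508/217 ≈ 2.341 bits/symbol.

2.341 bits/symbol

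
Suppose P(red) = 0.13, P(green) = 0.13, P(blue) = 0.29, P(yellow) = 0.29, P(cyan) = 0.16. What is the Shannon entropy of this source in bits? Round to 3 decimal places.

H = −Σ pᵢ log₂ pᵢ.
−0.13·log₂(0.13) = 0.3826
−0.13·log₂(0.13) = 0.3826
−0.29·log₂(0.29) = 0.5179
−0.29·log₂(0.29) = 0.5179
−0.16·log₂(0.16) = 0.4230
Sum ≈ 2.2241 → 2.224 bits.

2.224 bits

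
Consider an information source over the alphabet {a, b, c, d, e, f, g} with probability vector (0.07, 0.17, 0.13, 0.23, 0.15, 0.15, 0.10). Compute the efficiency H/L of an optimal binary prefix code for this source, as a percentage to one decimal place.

98.4%

Entropy H = −Σ p log₂ p ≈ 2.7267 bits.
Huffman merges: 7/100+1/10→17/100; 13/100+3/20→7/25; 3/20+17/100→8/25; 17/100+23/100→2/5; 7/25+8/25→3/5; 2/5+3/5→1. L = 277/100 ≈ 2.7700.
Efficiency = H/L = 2.7267/2.7700 = 98.4%.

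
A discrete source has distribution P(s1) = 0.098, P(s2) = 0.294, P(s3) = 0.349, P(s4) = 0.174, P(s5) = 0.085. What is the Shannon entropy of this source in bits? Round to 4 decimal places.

2.1189 bits

H = −Σ pᵢ log₂ pᵢ.
−0.098·log₂(0.098) = 0.3284
−0.294·log₂(0.294) = 0.5192
−0.349·log₂(0.349) = 0.5300
−0.174·log₂(0.174) = 0.4390
−0.085·log₂(0.085) = 0.3023
Sum ≈ 2.1189 → 2.1189 bits.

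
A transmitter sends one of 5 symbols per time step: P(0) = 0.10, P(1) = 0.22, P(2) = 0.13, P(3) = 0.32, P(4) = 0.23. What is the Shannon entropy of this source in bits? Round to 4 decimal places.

H = −Σ pᵢ log₂ pᵢ.
−0.10·log₂(0.10) = 0.3322
−0.22·log₂(0.22) = 0.4806
−0.13·log₂(0.13) = 0.3826
−0.32·log₂(0.32) = 0.5260
−0.23·log₂(0.23) = 0.4877
Sum ≈ 2.2091 → 2.2091 bits.

2.2091 bits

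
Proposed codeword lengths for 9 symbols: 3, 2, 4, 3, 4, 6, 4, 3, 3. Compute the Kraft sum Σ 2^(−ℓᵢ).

0.953125

With common denominator 2^6 = 64: Σ 2^(−ℓᵢ) = 8/64 + 16/64 + 4/64 + 8/64 + 4/64 + 1/64 + 4/64 + 8/64 + 8/64 = 61/64 = 0.953125.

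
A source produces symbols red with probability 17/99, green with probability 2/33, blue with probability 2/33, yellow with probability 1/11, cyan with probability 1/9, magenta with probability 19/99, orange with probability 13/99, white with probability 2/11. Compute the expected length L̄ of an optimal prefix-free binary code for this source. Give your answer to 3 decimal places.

Repeatedly combine the two least-probable nodes; the expected code length is the sum of the merged weights.
merge 2/33 + 2/33 → 4/33
merge 1/11 + 1/9 → 20/99
merge 4/33 + 13/99 → 25/99
merge 17/99 + 2/11 → 35/99
merge 19/99 + 20/99 → 13/33
merge 25/99 + 35/99 → 20/33
merge 13/33 + 20/33 → 1
L = 4/33 + 20/99 + 25/99 + 35/99 + 13/33 + 20/33 + 1 = 290/99 ≈ 2.929 bits/symbol.

2.929 bits/symbol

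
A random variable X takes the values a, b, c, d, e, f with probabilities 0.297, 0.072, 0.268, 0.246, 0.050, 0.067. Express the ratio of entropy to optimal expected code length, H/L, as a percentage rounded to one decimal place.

98.8%

Entropy H = −Σ p log₂ p ≈ 2.2777 bits.
Huffman merges: 1/20+67/1000→117/1000; 9/125+117/1000→189/1000; 189/1000+123/500→87/200; 67/250+297/1000→113/200; 87/200+113/200→1. L = 1153/500 ≈ 2.3060.
Efficiency = H/L = 2.2777/2.3060 = 98.8%.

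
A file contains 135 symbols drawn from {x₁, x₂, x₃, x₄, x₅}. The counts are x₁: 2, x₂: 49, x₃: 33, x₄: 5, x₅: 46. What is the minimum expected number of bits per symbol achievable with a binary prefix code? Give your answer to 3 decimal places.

1.985 bits/symbol

Probabilities are the counts divided by 135.
Repeatedly combine the two least-probable nodes; the expected code length is the sum of the merged weights.
merge 2/135 + 1/27 → 7/135
merge 7/135 + 11/45 → 8/27
merge 8/27 + 46/135 → 86/135
merge 49/135 + 86/135 → 1
L = 7/135 + 8/27 + 86/135 + 1 = 268/135 ≈ 1.985 bits/symbol.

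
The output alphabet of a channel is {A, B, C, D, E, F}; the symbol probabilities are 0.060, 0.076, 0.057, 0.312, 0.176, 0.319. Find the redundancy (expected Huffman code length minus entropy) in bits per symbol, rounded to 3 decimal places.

Entropy H = −Σ p log₂ p ≈ 2.2529 bits.
Huffman merges: 57/1000+3/50→117/1000; 19/250+117/1000→193/1000; 22/125+193/1000→369/1000; 39/125+319/1000→631/1000; 369/1000+631/1000→1. L = 231/100 ≈ 2.3100.
L − H = 2.3100 − 2.2529 = 0.057 bits.

0.057 bits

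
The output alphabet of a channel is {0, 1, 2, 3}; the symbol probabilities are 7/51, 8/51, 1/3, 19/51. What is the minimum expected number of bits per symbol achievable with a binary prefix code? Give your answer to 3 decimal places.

1.922 bits/symbol

Repeatedly combine the two least-probable nodes; the expected code length is the sum of the merged weights.
merge 7/51 + 8/51 → 5/17
merge 5/17 + 1/3 → 32/51
merge 19/51 + 32/51 → 1
L = 5/17 + 32/51 + 1 = 98/51 ≈ 1.922 bits/symbol.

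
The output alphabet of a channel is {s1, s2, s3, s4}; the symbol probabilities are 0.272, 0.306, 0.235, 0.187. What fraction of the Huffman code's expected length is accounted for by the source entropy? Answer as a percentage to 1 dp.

98.8%

Entropy H = −Σ p log₂ p ≈ 1.9770 bits.
Huffman merges: 187/1000+47/200→211/500; 34/125+153/500→289/500; 211/500+289/500→1. L = 2 ≈ 2.0000.
Efficiency = H/L = 1.9770/2.0000 = 98.8%.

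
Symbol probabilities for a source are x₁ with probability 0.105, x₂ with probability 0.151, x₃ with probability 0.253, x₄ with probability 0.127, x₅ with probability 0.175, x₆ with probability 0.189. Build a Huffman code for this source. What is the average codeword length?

2.558 bits/symbol

Repeatedly combine the two least-probable nodes; the expected code length is the sum of the merged weights.
merge 21/200 + 127/1000 → 29/125
merge 151/1000 + 7/40 → 163/500
merge 189/1000 + 29/125 → 421/1000
merge 253/1000 + 163/500 → 579/1000
merge 421/1000 + 579/1000 → 1
L = 29/125 + 163/500 + 421/1000 + 579/1000 + 1 = 1279/500 = 2.558 bits/symbol.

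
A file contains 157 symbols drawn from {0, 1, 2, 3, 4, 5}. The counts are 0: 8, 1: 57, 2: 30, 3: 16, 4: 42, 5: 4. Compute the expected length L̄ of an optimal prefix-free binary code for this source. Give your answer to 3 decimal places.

Probabilities are the counts divided by 157.
Repeatedly combine the two least-probable nodes; the expected code length is the sum of the merged weights.
merge 4/157 + 8/157 → 12/157
merge 12/157 + 16/157 → 28/157
merge 28/157 + 30/157 → 58/157
merge 42/157 + 57/157 → 99/157
merge 58/157 + 99/157 → 1
L = 12/157 + 28/157 + 58/157 + 99/157 + 1 = 354/157 ≈ 2.255 bits/symbol.

2.255 bits/symbol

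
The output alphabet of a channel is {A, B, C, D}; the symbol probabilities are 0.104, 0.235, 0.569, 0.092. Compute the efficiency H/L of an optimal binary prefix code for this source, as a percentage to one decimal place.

Entropy H = −Σ p log₂ p ≈ 1.6101 bits.
Huffman merges: 23/250+13/125→49/250; 49/250+47/200→431/1000; 431/1000+569/1000→1. L = 1627/1000 ≈ 1.6270.
Efficiency = H/L = 1.6101/1.6270 = 99.0%.

99.0%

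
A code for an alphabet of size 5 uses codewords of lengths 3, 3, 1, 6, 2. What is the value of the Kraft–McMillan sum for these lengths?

With common denominator 2^6 = 64: Σ 2^(−ℓᵢ) = 8/64 + 8/64 + 32/64 + 1/64 + 16/64 = 65/64 = 1.015625.

1.015625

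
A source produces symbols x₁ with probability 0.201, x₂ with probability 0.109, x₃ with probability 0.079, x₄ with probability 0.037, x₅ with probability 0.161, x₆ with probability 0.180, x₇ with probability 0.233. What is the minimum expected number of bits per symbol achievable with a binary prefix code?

2.682 bits/symbol

Repeatedly combine the two least-probable nodes; the expected code length is the sum of the merged weights.
merge 37/1000 + 79/1000 → 29/250
merge 109/1000 + 29/250 → 9/40
merge 161/1000 + 9/50 → 341/1000
merge 201/1000 + 9/40 → 213/500
merge 233/1000 + 341/1000 → 287/500
merge 213/500 + 287/500 → 1
L = 29/250 + 9/40 + 341/1000 + 213/500 + 287/500 + 1 = 1341/500 = 2.682 bits/symbol.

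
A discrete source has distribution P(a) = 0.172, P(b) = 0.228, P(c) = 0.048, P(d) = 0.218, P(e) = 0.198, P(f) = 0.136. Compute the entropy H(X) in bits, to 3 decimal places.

H = −Σ pᵢ log₂ pᵢ.
−0.172·log₂(0.172) = 0.4368
−0.228·log₂(0.228) = 0.4863
−0.048·log₂(0.048) = 0.2103
−0.218·log₂(0.218) = 0.4791
−0.198·log₂(0.198) = 0.4626
−0.136·log₂(0.136) = 0.3915
Sum ≈ 2.4665 → 2.467 bits.

2.467 bits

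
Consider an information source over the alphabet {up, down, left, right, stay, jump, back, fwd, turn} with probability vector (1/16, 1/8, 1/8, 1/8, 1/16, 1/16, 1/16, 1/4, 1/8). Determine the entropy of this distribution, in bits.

Each probability is a power of 1/2, so log₂(1/p) is an integer.
H = Σ p·log₂(1/p) = 1/16·4 + 1/8·3 + 1/8·3 + 1/8·3 + 1/16·4 + 1/16·4 + 1/16·4 + 1/4·2 + 1/8·3 = 3 bits.

3 bits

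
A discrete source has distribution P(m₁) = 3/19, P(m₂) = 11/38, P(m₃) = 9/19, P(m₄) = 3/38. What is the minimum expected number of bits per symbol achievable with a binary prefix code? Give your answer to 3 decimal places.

1.763 bits/symbol

Repeatedly combine the two least-probable nodes; the expected code length is the sum of the merged weights.
merge 3/38 + 3/19 → 9/38
merge 9/38 + 11/38 → 10/19
merge 9/19 + 10/19 → 1
L = 9/38 + 10/19 + 1 = 67/38 ≈ 1.763 bits/symbol.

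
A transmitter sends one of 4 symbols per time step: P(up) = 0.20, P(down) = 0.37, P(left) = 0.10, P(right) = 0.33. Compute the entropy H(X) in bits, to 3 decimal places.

1.855 bits

H = −Σ pᵢ log₂ pᵢ.
−0.20·log₂(0.20) = 0.4644
−0.37·log₂(0.37) = 0.5307
−0.10·log₂(0.10) = 0.3322
−0.33·log₂(0.33) = 0.5278
Sum ≈ 1.8551 → 1.855 bits.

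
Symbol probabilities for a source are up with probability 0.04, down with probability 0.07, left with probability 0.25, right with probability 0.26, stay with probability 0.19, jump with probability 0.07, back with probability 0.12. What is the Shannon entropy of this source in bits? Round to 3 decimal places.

2.550 bits

H = −Σ pᵢ log₂ pᵢ.
−0.04·log₂(0.04) = 0.1858
−0.07·log₂(0.07) = 0.2686
−0.25·log₂(0.25) = 0.5000
−0.26·log₂(0.26) = 0.5053
−0.19·log₂(0.19) = 0.4552
−0.07·log₂(0.07) = 0.2686
−0.12·log₂(0.12) = 0.3671
Sum ≈ 2.5504 → 2.550 bits.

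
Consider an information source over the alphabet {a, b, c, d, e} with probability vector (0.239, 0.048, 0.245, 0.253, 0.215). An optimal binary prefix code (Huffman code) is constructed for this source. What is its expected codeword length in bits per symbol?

Repeatedly combine the two least-probable nodes; the expected code length is the sum of the merged weights.
merge 6/125 + 43/200 → 263/1000
merge 239/1000 + 49/200 → 121/250
merge 253/1000 + 263/1000 → 129/250
merge 121/250 + 129/250 → 1
L = 263/1000 + 121/250 + 129/250 + 1 = 2263/1000 = 2.263 bits/symbol.

2.263 bits/symbol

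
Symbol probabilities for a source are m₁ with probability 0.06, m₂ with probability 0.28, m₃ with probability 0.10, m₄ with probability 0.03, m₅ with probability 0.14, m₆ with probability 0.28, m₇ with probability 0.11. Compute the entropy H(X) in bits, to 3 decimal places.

H = −Σ pᵢ log₂ pᵢ.
−0.06·log₂(0.06) = 0.2435
−0.28·log₂(0.28) = 0.5142
−0.10·log₂(0.10) = 0.3322
−0.03·log₂(0.03) = 0.1518
−0.14·log₂(0.14) = 0.3971
−0.28·log₂(0.28) = 0.5142
−0.11·log₂(0.11) = 0.3503
Sum ≈ 2.5033 → 2.503 bits.

2.503 bits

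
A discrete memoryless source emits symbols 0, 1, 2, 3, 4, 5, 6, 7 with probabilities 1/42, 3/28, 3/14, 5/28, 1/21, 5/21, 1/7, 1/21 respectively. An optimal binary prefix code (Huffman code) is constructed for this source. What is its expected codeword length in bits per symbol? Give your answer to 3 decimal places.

Repeatedly combine the two least-probable nodes; the expected code length is the sum of the merged weights.
merge 1/42 + 1/21 → 1/14
merge 1/21 + 1/14 → 5/42
merge 3/28 + 5/42 → 19/84
merge 1/7 + 5/28 → 9/28
merge 3/14 + 19/84 → 37/84
merge 5/21 + 9/28 → 47/84
merge 37/84 + 47/84 → 1
L = 1/14 + 5/42 + 19/84 + 9/28 + 37/84 + 47/84 + 1 = 115/42 ≈ 2.738 bits/symbol.

2.738 bits/symbol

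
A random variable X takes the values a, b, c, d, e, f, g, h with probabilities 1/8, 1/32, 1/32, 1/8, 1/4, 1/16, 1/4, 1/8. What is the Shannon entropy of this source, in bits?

Each probability is a power of 1/2, so log₂(1/p) is an integer.
H = Σ p·log₂(1/p) = 1/8·3 + 1/32·5 + 1/32·5 + 1/8·3 + 1/4·2 + 1/16·4 + 1/4·2 + 1/8·3 = 2.6875 bits.

2.6875 bits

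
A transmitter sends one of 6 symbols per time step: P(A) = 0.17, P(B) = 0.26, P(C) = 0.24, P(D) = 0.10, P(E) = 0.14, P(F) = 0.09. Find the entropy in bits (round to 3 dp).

2.476 bits

H = −Σ pᵢ log₂ pᵢ.
−0.17·log₂(0.17) = 0.4346
−0.26·log₂(0.26) = 0.5053
−0.24·log₂(0.24) = 0.4941
−0.10·log₂(0.10) = 0.3322
−0.14·log₂(0.14) = 0.3971
−0.09·log₂(0.09) = 0.3127
Sum ≈ 2.4760 → 2.476 bits.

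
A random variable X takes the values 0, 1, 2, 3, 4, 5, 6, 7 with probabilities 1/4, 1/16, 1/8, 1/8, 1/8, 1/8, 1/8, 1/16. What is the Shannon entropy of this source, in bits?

Each probability is a power of 1/2, so log₂(1/p) is an integer.
H = Σ p·log₂(1/p) = 1/4·2 + 1/16·4 + 1/8·3 + 1/8·3 + 1/8·3 + 1/8·3 + 1/8·3 + 1/16·4 = 2.875 bits.

2.875 bits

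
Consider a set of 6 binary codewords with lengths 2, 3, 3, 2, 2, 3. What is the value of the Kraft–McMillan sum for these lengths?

With common denominator 2^3 = 8: Σ 2^(−ℓᵢ) = 2/8 + 1/8 + 1/8 + 2/8 + 2/8 + 1/8 = 9/8 = 1.125.

1.125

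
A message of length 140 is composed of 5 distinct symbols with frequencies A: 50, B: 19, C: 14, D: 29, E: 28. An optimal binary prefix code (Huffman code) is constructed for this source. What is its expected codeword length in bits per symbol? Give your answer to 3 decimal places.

Probabilities are the counts divided by 140.
Repeatedly combine the two least-probable nodes; the expected code length is the sum of the merged weights.
merge 1/10 + 19/140 → 33/140
merge 1/5 + 29/140 → 57/140
merge 33/140 + 5/14 → 83/140
merge 57/140 + 83/140 → 1
L = 33/140 + 57/140 + 83/140 + 1 = 313/140 ≈ 2.236 bits/symbol.

2.236 bits/symbol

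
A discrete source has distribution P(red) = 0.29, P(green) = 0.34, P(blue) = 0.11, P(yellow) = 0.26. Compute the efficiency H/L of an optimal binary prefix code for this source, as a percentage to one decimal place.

95.1%

Entropy H = −Σ p log₂ p ≈ 1.9027 bits.
Huffman merges: 11/100+13/50→37/100; 29/100+17/50→63/100; 37/100+63/100→1. L = 2 ≈ 2.0000.
Efficiency = H/L = 1.9027/2.0000 = 95.1%.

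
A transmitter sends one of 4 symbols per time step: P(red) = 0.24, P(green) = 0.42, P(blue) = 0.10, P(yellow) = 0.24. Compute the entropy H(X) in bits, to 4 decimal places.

1.8461 bits

H = −Σ pᵢ log₂ pᵢ.
−0.24·log₂(0.24) = 0.4941
−0.42·log₂(0.42) = 0.5256
−0.10·log₂(0.10) = 0.3322
−0.24·log₂(0.24) = 0.4941
Sum ≈ 1.8461 → 1.8461 bits.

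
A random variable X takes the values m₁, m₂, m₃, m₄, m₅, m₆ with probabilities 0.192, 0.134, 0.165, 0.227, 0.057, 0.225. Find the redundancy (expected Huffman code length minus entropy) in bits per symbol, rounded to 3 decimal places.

0.067 bits

Entropy H = −Σ p log₂ p ≈ 2.4800 bits.
Huffman merges: 57/1000+67/500→191/1000; 33/200+191/1000→89/250; 24/125+9/40→417/1000; 227/1000+89/250→583/1000; 417/1000+583/1000→1. L = 2547/1000 ≈ 2.5470.
L − H = 2.5470 − 2.4800 = 0.067 bits.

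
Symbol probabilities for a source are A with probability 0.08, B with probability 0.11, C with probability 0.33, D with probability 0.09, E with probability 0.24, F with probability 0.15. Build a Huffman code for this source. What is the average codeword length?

2.43 bits/symbol

Repeatedly combine the two least-probable nodes; the expected code length is the sum of the merged weights.
merge 2/25 + 9/100 → 17/100
merge 11/100 + 3/20 → 13/50
merge 17/100 + 6/25 → 41/100
merge 13/50 + 33/100 → 59/100
merge 41/100 + 59/100 → 1
L = 17/100 + 13/50 + 41/100 + 59/100 + 1 = 243/100 = 2.43 bits/symbol.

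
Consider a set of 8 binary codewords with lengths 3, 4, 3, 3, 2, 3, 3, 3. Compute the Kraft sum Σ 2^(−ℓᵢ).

1.0625

With common denominator 2^4 = 16: Σ 2^(−ℓᵢ) = 2/16 + 1/16 + 2/16 + 2/16 + 4/16 + 2/16 + 2/16 + 2/16 = 17/16 = 1.0625.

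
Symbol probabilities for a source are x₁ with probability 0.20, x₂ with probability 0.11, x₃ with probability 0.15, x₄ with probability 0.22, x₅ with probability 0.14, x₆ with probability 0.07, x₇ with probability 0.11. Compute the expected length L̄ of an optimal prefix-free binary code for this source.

Repeatedly combine the two least-probable nodes; the expected code length is the sum of the merged weights.
merge 7/100 + 11/100 → 9/50
merge 11/100 + 7/50 → 1/4
merge 3/20 + 9/50 → 33/100
merge 1/5 + 11/50 → 21/50
merge 1/4 + 33/100 → 29/50
merge 21/50 + 29/50 → 1
L = 9/50 + 1/4 + 33/100 + 21/50 + 29/50 + 1 = 69/25 = 2.76 bits/symbol.

2.76 bits/symbol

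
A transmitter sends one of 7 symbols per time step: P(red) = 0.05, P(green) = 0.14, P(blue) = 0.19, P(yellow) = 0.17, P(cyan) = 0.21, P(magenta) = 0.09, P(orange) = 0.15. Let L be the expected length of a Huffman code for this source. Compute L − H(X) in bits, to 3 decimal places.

0.041 bits

Entropy H = −Σ p log₂ p ≈ 2.6990 bits.
Huffman merges: 1/20+9/100→7/50; 7/50+7/50→7/25; 3/20+17/100→8/25; 19/100+21/100→2/5; 7/25+8/25→3/5; 2/5+3/5→1. L = 137/50 ≈ 2.7400.
L − H = 2.7400 − 2.6990 = 0.041 bits.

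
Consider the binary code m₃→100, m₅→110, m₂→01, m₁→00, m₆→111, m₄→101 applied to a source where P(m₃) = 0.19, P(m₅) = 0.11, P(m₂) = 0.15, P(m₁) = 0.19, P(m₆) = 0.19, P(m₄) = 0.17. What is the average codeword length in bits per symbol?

L̄ = Σ pᵢ·ℓᵢ = 0.19·3 + 0.11·3 + 0.15·2 + 0.19·2 + 0.19·3 + 0.17·3 = 2.66 bits/symbol.

2.66 bits/symbol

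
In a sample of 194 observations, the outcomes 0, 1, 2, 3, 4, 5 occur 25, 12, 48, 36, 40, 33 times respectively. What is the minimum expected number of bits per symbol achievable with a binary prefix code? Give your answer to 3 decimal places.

Probabilities are the counts divided by 194.
Repeatedly combine the two least-probable nodes; the expected code length is the sum of the merged weights.
merge 6/97 + 25/194 → 37/194
merge 33/194 + 18/97 → 69/194
merge 37/194 + 20/97 → 77/194
merge 24/97 + 69/194 → 117/194
merge 77/194 + 117/194 → 1
L = 37/194 + 69/194 + 77/194 + 117/194 + 1 = 247/97 ≈ 2.546 bits/symbol.

2.546 bits/symbol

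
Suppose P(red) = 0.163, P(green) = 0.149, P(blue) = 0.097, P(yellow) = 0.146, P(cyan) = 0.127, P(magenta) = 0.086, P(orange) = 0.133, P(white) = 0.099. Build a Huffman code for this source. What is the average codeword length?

3 bits/symbol

Repeatedly combine the two least-probable nodes; the expected code length is the sum of the merged weights.
merge 43/500 + 97/1000 → 183/1000
merge 99/1000 + 127/1000 → 113/500
merge 133/1000 + 73/500 → 279/1000
merge 149/1000 + 163/1000 → 39/125
merge 183/1000 + 113/500 → 409/1000
merge 279/1000 + 39/125 → 591/1000
merge 409/1000 + 591/1000 → 1
L = 183/1000 + 113/500 + 279/1000 + 39/125 + 409/1000 + 591/1000 + 1 = 3 bits/symbol.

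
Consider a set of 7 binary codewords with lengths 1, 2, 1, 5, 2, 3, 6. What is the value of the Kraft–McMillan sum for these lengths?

With common denominator 2^6 = 64: Σ 2^(−ℓᵢ) = 32/64 + 16/64 + 32/64 + 2/64 + 16/64 + 8/64 + 1/64 = 107/64 = 1.671875.

1.671875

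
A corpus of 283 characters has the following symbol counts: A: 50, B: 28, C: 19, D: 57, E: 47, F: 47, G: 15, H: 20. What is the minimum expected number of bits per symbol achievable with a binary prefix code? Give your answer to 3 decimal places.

Probabilities are the counts divided by 283.
Repeatedly combine the two least-probable nodes; the expected code length is the sum of the merged weights.
merge 15/283 + 19/283 → 34/283
merge 20/283 + 28/283 → 48/283
merge 34/283 + 47/283 → 81/283
merge 47/283 + 48/283 → 95/283
merge 50/283 + 57/283 → 107/283
merge 81/283 + 95/283 → 176/283
merge 107/283 + 176/283 → 1
L = 34/283 + 48/283 + 81/283 + 95/283 + 107/283 + 176/283 + 1 = 824/283 ≈ 2.912 bits/symbol.

2.912 bits/symbol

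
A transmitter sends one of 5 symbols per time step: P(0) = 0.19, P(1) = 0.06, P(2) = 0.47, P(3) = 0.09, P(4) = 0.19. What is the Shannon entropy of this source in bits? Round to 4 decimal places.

1.9786 bits

H = −Σ pᵢ log₂ pᵢ.
−0.19·log₂(0.19) = 0.4552
−0.06·log₂(0.06) = 0.2435
−0.47·log₂(0.47) = 0.5120
−0.09·log₂(0.09) = 0.3127
−0.19·log₂(0.19) = 0.4552
Sum ≈ 1.9786 → 1.9786 bits.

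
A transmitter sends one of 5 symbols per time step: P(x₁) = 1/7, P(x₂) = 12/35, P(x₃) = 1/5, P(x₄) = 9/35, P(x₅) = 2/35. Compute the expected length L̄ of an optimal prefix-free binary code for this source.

2.2 bits/symbol

Repeatedly combine the two least-probable nodes; the expected code length is the sum of the merged weights.
merge 2/35 + 1/7 → 1/5
merge 1/5 + 1/5 → 2/5
merge 9/35 + 12/35 → 3/5
merge 2/5 + 3/5 → 1
L = 1/5 + 2/5 + 3/5 + 1 = 11/5 = 2.2 bits/symbol.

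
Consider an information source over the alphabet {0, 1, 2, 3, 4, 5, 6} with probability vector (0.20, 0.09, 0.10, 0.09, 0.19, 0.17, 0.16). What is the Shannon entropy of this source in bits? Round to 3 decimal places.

H = −Σ pᵢ log₂ pᵢ.
−0.20·log₂(0.20) = 0.4644
−0.09·log₂(0.09) = 0.3127
−0.10·log₂(0.10) = 0.3322
−0.09·log₂(0.09) = 0.3127
−0.19·log₂(0.19) = 0.4552
−0.17·log₂(0.17) = 0.4346
−0.16·log₂(0.16) = 0.4230
Sum ≈ 2.7347 → 2.735 bits.

2.735 bits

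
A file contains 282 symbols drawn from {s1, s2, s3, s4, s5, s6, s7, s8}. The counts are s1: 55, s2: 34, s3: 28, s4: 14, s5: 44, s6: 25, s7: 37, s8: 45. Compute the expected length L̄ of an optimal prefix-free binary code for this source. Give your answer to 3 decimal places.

2.943 bits/symbol

Probabilities are the counts divided by 282.
Repeatedly combine the two least-probable nodes; the expected code length is the sum of the merged weights.
merge 7/141 + 25/282 → 13/94
merge 14/141 + 17/141 → 31/141
merge 37/282 + 13/94 → 38/141
merge 22/141 + 15/94 → 89/282
merge 55/282 + 31/141 → 39/94
merge 38/141 + 89/282 → 55/94
merge 39/94 + 55/94 → 1
L = 13/94 + 31/141 + 38/141 + 89/282 + 39/94 + 55/94 + 1 = 415/141 ≈ 2.943 bits/symbol.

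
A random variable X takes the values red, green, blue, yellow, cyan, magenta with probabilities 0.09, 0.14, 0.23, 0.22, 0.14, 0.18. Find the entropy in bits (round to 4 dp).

H = −Σ pᵢ log₂ pᵢ.
−0.09·log₂(0.09) = 0.3127
−0.14·log₂(0.14) = 0.3971
−0.23·log₂(0.23) = 0.4877
−0.22·log₂(0.22) = 0.4806
−0.14·log₂(0.14) = 0.3971
−0.18·log₂(0.18) = 0.4453
Sum ≈ 2.5204 → 2.5204 bits.

2.5204 bits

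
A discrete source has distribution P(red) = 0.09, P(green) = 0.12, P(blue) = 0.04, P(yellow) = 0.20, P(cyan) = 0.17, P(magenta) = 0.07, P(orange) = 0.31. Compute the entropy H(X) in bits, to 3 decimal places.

2.557 bits

H = −Σ pᵢ log₂ pᵢ.
−0.09·log₂(0.09) = 0.3127
−0.12·log₂(0.12) = 0.3671
−0.04·log₂(0.04) = 0.1858
−0.20·log₂(0.20) = 0.4644
−0.17·log₂(0.17) = 0.4346
−0.07·log₂(0.07) = 0.2686
−0.31·log₂(0.31) = 0.5238
Sum ≈ 2.5568 → 2.557 bits.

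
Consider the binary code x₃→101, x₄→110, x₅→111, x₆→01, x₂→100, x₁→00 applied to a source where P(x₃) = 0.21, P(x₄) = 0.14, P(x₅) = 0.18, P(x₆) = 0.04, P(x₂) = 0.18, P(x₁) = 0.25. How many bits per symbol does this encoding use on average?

L̄ = Σ pᵢ·ℓᵢ = 0.21·3 + 0.14·3 + 0.18·3 + 0.04·2 + 0.18·3 + 0.25·2 = 2.71 bits/symbol.

2.71 bits/symbol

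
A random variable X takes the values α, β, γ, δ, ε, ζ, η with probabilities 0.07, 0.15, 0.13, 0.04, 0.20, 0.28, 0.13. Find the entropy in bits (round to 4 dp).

2.6087 bits

H = −Σ pᵢ log₂ pᵢ.
−0.07·log₂(0.07) = 0.2686
−0.15·log₂(0.15) = 0.4105
−0.13·log₂(0.13) = 0.3826
−0.04·log₂(0.04) = 0.1858
−0.20·log₂(0.20) = 0.4644
−0.28·log₂(0.28) = 0.5142
−0.13·log₂(0.13) = 0.3826
Sum ≈ 2.6087 → 2.6087 bits.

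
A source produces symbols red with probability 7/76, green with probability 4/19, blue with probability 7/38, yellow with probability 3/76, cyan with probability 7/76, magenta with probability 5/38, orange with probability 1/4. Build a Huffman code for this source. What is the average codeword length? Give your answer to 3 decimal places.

2.671 bits/symbol

Repeatedly combine the two least-probable nodes; the expected code length is the sum of the merged weights.
merge 3/76 + 7/76 → 5/38
merge 7/76 + 5/38 → 17/76
merge 5/38 + 7/38 → 6/19
merge 4/19 + 17/76 → 33/76
merge 1/4 + 6/19 → 43/76
merge 33/76 + 43/76 → 1
L = 5/38 + 17/76 + 6/19 + 33/76 + 43/76 + 1 = 203/76 ≈ 2.671 bits/symbol.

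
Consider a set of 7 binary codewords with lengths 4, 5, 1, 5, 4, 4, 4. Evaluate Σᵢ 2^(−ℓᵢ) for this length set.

0.8125

With common denominator 2^5 = 32: Σ 2^(−ℓᵢ) = 2/32 + 1/32 + 16/32 + 1/32 + 2/32 + 2/32 + 2/32 = 26/32 = 0.8125.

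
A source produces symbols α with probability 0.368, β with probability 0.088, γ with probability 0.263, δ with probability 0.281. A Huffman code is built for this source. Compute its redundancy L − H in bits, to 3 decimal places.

0.122 bits

Entropy H = −Σ p log₂ p ≈ 1.8607 bits.
Huffman merges: 11/125+263/1000→351/1000; 281/1000+351/1000→79/125; 46/125+79/125→1. L = 1983/1000 ≈ 1.9830.
L − H = 1.9830 − 1.8607 = 0.122 bits.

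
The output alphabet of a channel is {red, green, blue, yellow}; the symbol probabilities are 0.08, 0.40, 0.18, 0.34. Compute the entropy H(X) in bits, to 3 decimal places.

1.795 bits

H = −Σ pᵢ log₂ pᵢ.
−0.08·log₂(0.08) = 0.2915
−0.40·log₂(0.40) = 0.5288
−0.18·log₂(0.18) = 0.4453
−0.34·log₂(0.34) = 0.5292
Sum ≈ 1.7948 → 1.795 bits.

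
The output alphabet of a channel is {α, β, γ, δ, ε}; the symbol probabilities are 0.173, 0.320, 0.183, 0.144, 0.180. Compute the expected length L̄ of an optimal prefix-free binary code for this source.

Repeatedly combine the two least-probable nodes; the expected code length is the sum of the merged weights.
merge 18/125 + 173/1000 → 317/1000
merge 9/50 + 183/1000 → 363/1000
merge 317/1000 + 8/25 → 637/1000
merge 363/1000 + 637/1000 → 1
L = 317/1000 + 363/1000 + 637/1000 + 1 = 2317/1000 = 2.317 bits/symbol.

2.317 bits/symbol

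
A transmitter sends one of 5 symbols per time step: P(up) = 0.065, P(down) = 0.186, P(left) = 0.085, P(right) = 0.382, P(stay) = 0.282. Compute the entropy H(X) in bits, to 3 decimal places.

H = −Σ pᵢ log₂ pᵢ.
−0.065·log₂(0.065) = 0.2563
−0.186·log₂(0.186) = 0.4514
−0.085·log₂(0.085) = 0.3023
−0.382·log₂(0.382) = 0.5304
−0.282·log₂(0.282) = 0.5150
Sum ≈ 2.0553 → 2.055 bits.

2.055 bits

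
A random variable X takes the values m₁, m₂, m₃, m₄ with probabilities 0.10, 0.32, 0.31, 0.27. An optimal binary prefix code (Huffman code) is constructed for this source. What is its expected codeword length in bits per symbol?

Repeatedly combine the two least-probable nodes; the expected code length is the sum of the merged weights.
merge 1/10 + 27/100 → 37/100
merge 31/100 + 8/25 → 63/100
merge 37/100 + 63/100 → 1
L = 37/100 + 63/100 + 1 = 2 bits/symbol.

2 bits/symbol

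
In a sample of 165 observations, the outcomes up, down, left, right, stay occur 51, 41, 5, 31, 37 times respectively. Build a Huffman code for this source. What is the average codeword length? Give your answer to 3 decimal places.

2.218 bits/symbol

Probabilities are the counts divided by 165.
Repeatedly combine the two least-probable nodes; the expected code length is the sum of the merged weights.
merge 1/33 + 31/165 → 12/55
merge 12/55 + 37/165 → 73/165
merge 41/165 + 17/55 → 92/165
merge 73/165 + 92/165 → 1
L = 12/55 + 73/165 + 92/165 + 1 = 122/55 ≈ 2.218 bits/symbol.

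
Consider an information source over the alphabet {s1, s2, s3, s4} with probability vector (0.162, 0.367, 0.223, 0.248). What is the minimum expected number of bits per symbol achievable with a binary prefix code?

2 bits/symbol

Repeatedly combine the two least-probable nodes; the expected code length is the sum of the merged weights.
merge 81/500 + 223/1000 → 77/200
merge 31/125 + 367/1000 → 123/200
merge 77/200 + 123/200 → 1
L = 77/200 + 123/200 + 1 = 2 bits/symbol.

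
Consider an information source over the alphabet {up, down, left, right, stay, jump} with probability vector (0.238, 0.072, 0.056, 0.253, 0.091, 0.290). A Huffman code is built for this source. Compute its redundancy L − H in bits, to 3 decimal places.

Entropy H = −Σ p log₂ p ≈ 2.3333 bits.
Huffman merges: 7/125+9/125→16/125; 91/1000+16/125→219/1000; 219/1000+119/500→457/1000; 253/1000+29/100→543/1000; 457/1000+543/1000→1. L = 2347/1000 ≈ 2.3470.
L − H = 2.3470 − 2.3333 = 0.014 bits.

0.014 bits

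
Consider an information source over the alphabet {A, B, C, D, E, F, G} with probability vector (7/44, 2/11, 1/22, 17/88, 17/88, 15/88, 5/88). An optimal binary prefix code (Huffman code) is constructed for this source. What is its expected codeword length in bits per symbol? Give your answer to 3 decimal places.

Repeatedly combine the two least-probable nodes; the expected code length is the sum of the merged weights.
merge 1/22 + 5/88 → 9/88
merge 9/88 + 7/44 → 23/88
merge 15/88 + 2/11 → 31/88
merge 17/88 + 17/88 → 17/44
merge 23/88 + 31/88 → 27/44
merge 17/44 + 27/44 → 1
L = 9/88 + 23/88 + 31/88 + 17/44 + 27/44 + 1 = 239/88 ≈ 2.716 bits/symbol.

2.716 bits/symbol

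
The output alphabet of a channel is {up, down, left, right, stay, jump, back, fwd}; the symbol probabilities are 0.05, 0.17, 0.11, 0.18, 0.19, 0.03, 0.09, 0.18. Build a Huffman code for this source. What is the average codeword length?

2.88 bits/symbol

Repeatedly combine the two least-probable nodes; the expected code length is the sum of the merged weights.
merge 3/100 + 1/20 → 2/25
merge 2/25 + 9/100 → 17/100
merge 11/100 + 17/100 → 7/25
merge 17/100 + 9/50 → 7/20
merge 9/50 + 19/100 → 37/100
merge 7/25 + 7/20 → 63/100
merge 37/100 + 63/100 → 1
L = 2/25 + 17/100 + 7/25 + 7/20 + 37/100 + 63/100 + 1 = 72/25 = 2.88 bits/symbol.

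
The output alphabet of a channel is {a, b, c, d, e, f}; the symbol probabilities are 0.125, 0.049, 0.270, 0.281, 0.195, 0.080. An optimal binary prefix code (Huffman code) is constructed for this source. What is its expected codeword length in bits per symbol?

Repeatedly combine the two least-probable nodes; the expected code length is the sum of the merged weights.
merge 49/1000 + 2/25 → 129/1000
merge 1/8 + 129/1000 → 127/500
merge 39/200 + 127/500 → 449/1000
merge 27/100 + 281/1000 → 551/1000
merge 449/1000 + 551/1000 → 1
L = 129/1000 + 127/500 + 449/1000 + 551/1000 + 1 = 2383/1000 = 2.383 bits/symbol.

2.383 bits/symbol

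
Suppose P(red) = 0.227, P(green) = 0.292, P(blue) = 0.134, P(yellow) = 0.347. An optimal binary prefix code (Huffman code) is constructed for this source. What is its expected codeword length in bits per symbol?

Repeatedly combine the two least-probable nodes; the expected code length is the sum of the merged weights.
merge 67/500 + 227/1000 → 361/1000
merge 73/250 + 347/1000 → 639/1000
merge 361/1000 + 639/1000 → 1
L = 361/1000 + 639/1000 + 1 = 2 bits/symbol.

2 bits/symbol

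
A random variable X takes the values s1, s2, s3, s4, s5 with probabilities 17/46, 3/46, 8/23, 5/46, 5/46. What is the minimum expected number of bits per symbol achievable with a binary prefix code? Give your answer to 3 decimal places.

2.087 bits/symbol

Repeatedly combine the two least-probable nodes; the expected code length is the sum of the merged weights.
merge 3/46 + 5/46 → 4/23
merge 5/46 + 4/23 → 13/46
merge 13/46 + 8/23 → 29/46
merge 17/46 + 29/46 → 1
L = 4/23 + 13/46 + 29/46 + 1 = 48/23 ≈ 2.087 bits/symbol.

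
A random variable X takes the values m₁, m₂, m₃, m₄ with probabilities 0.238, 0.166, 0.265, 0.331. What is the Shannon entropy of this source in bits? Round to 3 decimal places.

H = −Σ pᵢ log₂ pᵢ.
−0.238·log₂(0.238) = 0.4929
−0.166·log₂(0.166) = 0.4301
−0.265·log₂(0.265) = 0.5077
−0.331·log₂(0.331) = 0.5280
Sum ≈ 1.9587 → 1.959 bits.

1.959 bits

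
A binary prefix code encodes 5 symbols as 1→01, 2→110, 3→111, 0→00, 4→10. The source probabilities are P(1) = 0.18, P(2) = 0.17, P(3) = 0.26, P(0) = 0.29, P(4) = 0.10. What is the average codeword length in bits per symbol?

2.43 bits/symbol

L̄ = Σ pᵢ·ℓᵢ = 0.18·2 + 0.17·3 + 0.26·3 + 0.29·2 + 0.10·2 = 2.43 bits/symbol.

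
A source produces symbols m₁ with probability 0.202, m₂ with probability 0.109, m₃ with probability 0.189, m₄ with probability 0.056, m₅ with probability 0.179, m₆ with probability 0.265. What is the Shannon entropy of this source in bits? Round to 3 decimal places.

2.454 bits

H = −Σ pᵢ log₂ pᵢ.
−0.202·log₂(0.202) = 0.4661
−0.109·log₂(0.109) = 0.3485
−0.189·log₂(0.189) = 0.4543
−0.056·log₂(0.056) = 0.2329
−0.179·log₂(0.179) = 0.4443
−0.265·log₂(0.265) = 0.5077
Sum ≈ 2.4538 → 2.454 bits.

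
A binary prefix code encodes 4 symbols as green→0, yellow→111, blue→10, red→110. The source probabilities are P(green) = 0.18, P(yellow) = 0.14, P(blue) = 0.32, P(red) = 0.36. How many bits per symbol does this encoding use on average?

L̄ = Σ pᵢ·ℓᵢ = 0.18·1 + 0.14·3 + 0.32·2 + 0.36·3 = 2.32 bits/symbol.

2.32 bits/symbol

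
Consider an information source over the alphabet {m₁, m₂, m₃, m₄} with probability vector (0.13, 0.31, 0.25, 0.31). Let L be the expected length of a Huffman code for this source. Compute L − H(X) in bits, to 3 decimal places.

Entropy H = −Σ p log₂ p ≈ 1.9302 bits.
Huffman merges: 13/100+1/4→19/50; 31/100+31/100→31/50; 19/50+31/50→1. L = 2 ≈ 2.0000.
L − H = 2.0000 − 1.9302 = 0.070 bits.

0.070 bits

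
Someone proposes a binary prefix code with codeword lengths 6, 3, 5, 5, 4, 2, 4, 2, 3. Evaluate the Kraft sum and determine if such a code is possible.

With common denominator 2^6 = 64: Σ 2^(−ℓᵢ) = 1/64 + 8/64 + 2/64 + 2/64 + 4/64 + 16/64 + 4/64 + 16/64 + 8/64 = 61/64 = 0.953125.
Kraft's inequality requires Σ ≤ 1; here Σ = 0.953125 ≤ 1, so such a prefix code exists.

0.953125; yes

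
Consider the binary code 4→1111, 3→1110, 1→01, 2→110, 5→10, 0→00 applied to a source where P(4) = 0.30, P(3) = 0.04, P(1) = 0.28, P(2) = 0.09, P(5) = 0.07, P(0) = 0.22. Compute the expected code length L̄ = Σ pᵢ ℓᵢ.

L̄ = Σ pᵢ·ℓᵢ = 0.30·4 + 0.04·4 + 0.28·2 + 0.09·3 + 0.07·2 + 0.22·2 = 2.77 bits/symbol.

2.77 bits/symbol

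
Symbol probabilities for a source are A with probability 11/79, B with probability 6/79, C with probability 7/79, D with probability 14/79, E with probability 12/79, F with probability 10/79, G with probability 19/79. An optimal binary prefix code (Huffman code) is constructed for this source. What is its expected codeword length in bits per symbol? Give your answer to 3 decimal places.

2.747 bits/symbol

Repeatedly combine the two least-probable nodes; the expected code length is the sum of the merged weights.
merge 6/79 + 7/79 → 13/79
merge 10/79 + 11/79 → 21/79
merge 12/79 + 13/79 → 25/79
merge 14/79 + 19/79 → 33/79
merge 21/79 + 25/79 → 46/79
merge 33/79 + 46/79 → 1
L = 13/79 + 21/79 + 25/79 + 33/79 + 46/79 + 1 = 217/79 ≈ 2.747 bits/symbol.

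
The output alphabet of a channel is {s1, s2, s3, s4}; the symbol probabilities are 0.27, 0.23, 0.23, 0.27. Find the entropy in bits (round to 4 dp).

H = −Σ pᵢ log₂ pᵢ.
−0.27·log₂(0.27) = 0.5100
−0.23·log₂(0.23) = 0.4877
−0.23·log₂(0.23) = 0.4877
−0.27·log₂(0.27) = 0.5100
Sum ≈ 1.9954 → 1.9954 bits.

1.9954 bits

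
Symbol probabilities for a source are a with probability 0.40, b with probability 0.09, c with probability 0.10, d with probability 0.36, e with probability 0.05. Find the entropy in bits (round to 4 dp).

H = −Σ pᵢ log₂ pᵢ.
−0.40·log₂(0.40) = 0.5288
−0.09·log₂(0.09) = 0.3127
−0.10·log₂(0.10) = 0.3322
−0.36·log₂(0.36) = 0.5306
−0.05·log₂(0.05) = 0.2161
Sum ≈ 1.9203 → 1.9203 bits.

1.9203 bits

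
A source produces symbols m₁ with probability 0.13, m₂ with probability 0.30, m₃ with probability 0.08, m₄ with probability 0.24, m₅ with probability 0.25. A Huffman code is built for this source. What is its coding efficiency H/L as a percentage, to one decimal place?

99.1%

Entropy H = −Σ p log₂ p ≈ 2.1894 bits.
Huffman merges: 2/25+13/100→21/100; 21/100+6/25→9/20; 1/4+3/10→11/20; 9/20+11/20→1. L = 221/100 ≈ 2.2100.
Efficiency = H/L = 2.1894/2.2100 = 99.1%.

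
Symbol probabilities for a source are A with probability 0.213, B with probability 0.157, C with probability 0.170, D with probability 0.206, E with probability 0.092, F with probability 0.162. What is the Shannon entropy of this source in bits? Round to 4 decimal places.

H = −Σ pᵢ log₂ pᵢ.
−0.213·log₂(0.213) = 0.4752
−0.157·log₂(0.157) = 0.4194
−0.170·log₂(0.170) = 0.4346
−0.206·log₂(0.206) = 0.4695
−0.092·log₂(0.092) = 0.3167
−0.162·log₂(0.162) = 0.4254
Sum ≈ 2.5408 → 2.5408 bits.

2.5408 bits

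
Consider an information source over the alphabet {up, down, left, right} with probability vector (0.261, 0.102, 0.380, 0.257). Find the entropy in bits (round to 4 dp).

H = −Σ pᵢ log₂ pᵢ.
−0.261·log₂(0.261) = 0.5058
−0.102·log₂(0.102) = 0.3359
−0.380·log₂(0.380) = 0.5305
−0.257·log₂(0.257) = 0.5038
Sum ≈ 1.8759 → 1.8759 bits.

1.8759 bits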